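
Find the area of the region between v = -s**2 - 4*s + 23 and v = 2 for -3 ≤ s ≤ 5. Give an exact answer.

The difference (-s**2 - 4*s + 23) - (2) = -s**2 - 4*s + 21 changes sign at s = 3 inside [-3, 5], so split the integral there.
∫[-3,3] (-s**2 - 4*s + 21) ds = 108.
∫[3,5] (-s**2 - 4*s + 21) ds = -68/3; the area of that piece is 68/3.
Total area = 108 + 68/3 = 392/3.

392/3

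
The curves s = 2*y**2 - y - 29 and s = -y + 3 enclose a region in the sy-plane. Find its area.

512/3

Both boundary curves give s as a function of y, so integrate with respect to y. Setting them equal: 2*y**2 - 32 = 0, i.e. 2*(y - 4)*(y + 4) = 0, so they meet at y = -4, 4.
For y in [-4, 4], s = 2*y**2 - y - 29 is on the left; area = ∫[-4,4] (-(2*y**2 - 32)) dy = 512/3.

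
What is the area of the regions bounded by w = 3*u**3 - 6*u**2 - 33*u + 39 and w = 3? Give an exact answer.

Set the curves equal: 3*u**3 - 6*u**2 - 33*u + 39 = 3, so 3*u**3 - 6*u**2 - 33*u + 36 = 0, which factors as 3*(u - 4)*(u - 1)*(u + 3) = 0. The curves meet at u = -3, 1, 4.
On [-3, 1], w = 3*u**3 - 6*u**2 - 33*u + 39 is on top; that piece has area ∫[-3,1] (3*u**3 - 6*u**2 - 33*u + 36) du = 160.
On [1, 4], w = 3 is on top; that piece has area ∫[1,4] (-(3*u**3 - 6*u**2 - 33*u + 36)) du = 297/4.
Total enclosed area = 160 + 297/4 = 937/4.

937/4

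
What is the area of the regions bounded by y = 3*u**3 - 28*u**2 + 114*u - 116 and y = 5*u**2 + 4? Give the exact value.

37/4

Set the curves equal: 3*u**3 - 28*u**2 + 114*u - 116 = 5*u**2 + 4, so 3*u**3 - 33*u**2 + 114*u - 120 = 0, which factors as 3*(u - 5)*(u - 4)*(u - 2) = 0. The curves meet at u = 2, 4, 5.
On [2, 4], y = 3*u**3 - 28*u**2 + 114*u - 116 is on top; that piece has area ∫[2,4] (3*u**3 - 33*u**2 + 114*u - 120) du = 8.
On [4, 5], y = 5*u**2 + 4 is on top; that piece has area ∫[4,5] (-(3*u**3 - 33*u**2 + 114*u - 120)) du = 5/4.
Total enclosed area = 8 + 5/4 = 37/4.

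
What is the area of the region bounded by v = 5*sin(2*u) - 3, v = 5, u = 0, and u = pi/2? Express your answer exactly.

On [0, pi/2], (5*sin(2*u) - 3) - (5) = 5*sin(2*u) - 8 is ≤ 0 throughout, so the area is a single integral of |5*sin(2*u) - 8|.
∫[0,pi/2] (5*sin(2*u) - 8) du = 5 - 4*pi; the area of that piece is -5 + 4*pi.

-5 + 4*pi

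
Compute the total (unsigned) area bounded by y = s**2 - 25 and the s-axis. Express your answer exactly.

500/3

The curve meets the s-axis where s**2 - 25 = 0, i.e. (s - 5)*(s + 5) = 0, at s = -5, 5.
On [-5, 5] the curve lies below the axis; ∫[-5,5] (s**2 - 25) ds = -500/3, giving area 500/3.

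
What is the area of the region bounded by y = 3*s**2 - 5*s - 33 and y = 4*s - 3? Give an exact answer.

343/2

Set the curves equal: 3*s**2 - 5*s - 33 = 4*s - 3, so 3*s**2 - 9*s - 30 = 0, which factors as 3*(s - 5)*(s + 2) = 0. The curves meet at s = -2, 5.
On [-2, 5], y = 4*s - 3 is on top; that piece has area ∫[-2,5] (-(3*s**2 - 9*s - 30)) ds = 343/2.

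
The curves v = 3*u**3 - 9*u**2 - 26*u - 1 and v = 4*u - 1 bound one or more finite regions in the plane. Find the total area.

1221/4

Set the curves equal: 3*u**3 - 9*u**2 - 26*u - 1 = 4*u - 1, so 3*u**3 - 9*u**2 - 30*u = 0, which factors as 3*u*(u - 5)*(u + 2) = 0. The curves meet at u = -2, 0, 5.
On [-2, 0], v = 3*u**3 - 9*u**2 - 26*u - 1 is on top; that piece has area ∫[-2,0] (3*u**3 - 9*u**2 - 30*u) du = 24.
On [0, 5], v = 4*u - 1 is on top; that piece has area ∫[0,5] (-(3*u**3 - 9*u**2 - 30*u)) du = 1125/4.
Total enclosed area = 24 + 1125/4 = 1221/4.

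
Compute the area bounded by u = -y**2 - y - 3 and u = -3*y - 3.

Both boundary curves give u as a function of y, so integrate with respect to y. Setting them equal: -y**2 + 2*y = 0, i.e. -y*(y - 2) = 0, so they meet at y = 0, 2.
For y in [0, 2], u = -y**2 - y - 3 is on the right; area = ∫[0,2] (-y**2 + 2*y) dy = 4/3.

4/3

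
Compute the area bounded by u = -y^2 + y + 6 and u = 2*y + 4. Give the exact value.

Both boundary curves give u as a function of y, so integrate with respect to y. Setting them equal: -y^2 - y + 2 = 0, i.e. -(y - 1)*(y + 2) = 0, so they meet at y = -2, 1.
For y in [-2, 1], u = -y^2 + y + 6 is on the right; area = ∫[-2,1] (-y^2 - y + 2) dy = 9/2.

9/2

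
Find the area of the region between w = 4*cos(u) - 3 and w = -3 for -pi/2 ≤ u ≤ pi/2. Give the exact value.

On [-pi/2, pi/2], (4*cos(u) - 3) - (-3) = 4*cos(u) is ≥ 0 throughout, so the area is a single integral of |4*cos(u)|.
∫[-pi/2,pi/2] (4*cos(u)) du = 8.

8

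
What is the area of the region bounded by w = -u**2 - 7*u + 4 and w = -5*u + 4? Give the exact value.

4/3

Set the curves equal: -u**2 - 7*u + 4 = -5*u + 4, so -u**2 - 2*u = 0, which factors as -u*(u + 2) = 0. The curves meet at u = -2, 0.
On [-2, 0], w = -u**2 - 7*u + 4 is on top; that piece has area ∫[-2,0] (-u**2 - 2*u) du = 4/3.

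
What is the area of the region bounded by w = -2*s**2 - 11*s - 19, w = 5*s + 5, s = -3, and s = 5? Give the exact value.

428

The difference (-2*s**2 - 11*s - 19) - (5*s + 5) = -2*s**2 - 16*s - 24 changes sign at s = -2 inside [-3, 5], so split the integral there.
∫[-3,-2] (-2*s**2 - 16*s - 24) ds = 10/3.
∫[-2,5] (-2*s**2 - 16*s - 24) ds = -1274/3; the area of that piece is 1274/3.
Total area = 10/3 + 1274/3 = 428.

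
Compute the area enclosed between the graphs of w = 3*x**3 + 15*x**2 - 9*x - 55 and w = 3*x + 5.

937/4

Set the curves equal: 3*x**3 + 15*x**2 - 9*x - 55 = 3*x + 5, so 3*x**3 + 15*x**2 - 12*x - 60 = 0, which factors as 3*(x - 2)*(x + 2)*(x + 5) = 0. The curves meet at x = -5, -2, 2.
On [-5, -2], w = 3*x**3 + 15*x**2 - 9*x - 55 is on top; that piece has area ∫[-5,-2] (3*x**3 + 15*x**2 - 12*x - 60) dx = 297/4.
On [-2, 2], w = 3*x + 5 is on top; that piece has area ∫[-2,2] (-(3*x**3 + 15*x**2 - 12*x - 60)) dx = 160.
Total enclosed area = 297/4 + 160 = 937/4.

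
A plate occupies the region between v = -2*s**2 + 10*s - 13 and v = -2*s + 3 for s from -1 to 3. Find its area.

The difference (-2*s**2 + 10*s - 13) - (-2*s + 3) = -2*s**2 + 12*s - 16 changes sign at s = 2 inside [-1, 3], so split the integral there.
∫[-1,2] (-2*s**2 + 12*s - 16) ds = -36; the area of that piece is 36.
∫[2,3] (-2*s**2 + 12*s - 16) ds = 4/3.
Total area = 36 + 4/3 = 112/3.

112/3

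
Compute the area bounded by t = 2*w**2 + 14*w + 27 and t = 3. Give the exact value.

1/3

Both boundary curves give t as a function of w, so integrate with respect to w. Setting them equal: 2*w**2 + 14*w + 24 = 0, i.e. 2*(w + 3)*(w + 4) = 0, so they meet at w = -4, -3.
For w in [-4, -3], t = 2*w**2 + 14*w + 27 is on the left; area = ∫[-4,-3] (-(2*w**2 + 14*w + 24)) dw = 1/3.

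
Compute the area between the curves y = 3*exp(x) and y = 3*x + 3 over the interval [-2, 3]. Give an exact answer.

On [-2, 3], (3*exp(x)) - (3*x + 3) = -3*x + 3*exp(x) - 3 is ≥ 0 throughout, so the area is a single integral of |-3*x + 3*exp(x) - 3|.
∫[-2,3] (-3*x + 3*exp(x) - 3) dx = -45/2 - 3*exp(-2) + 3*exp(3).

-45/2 - 3*exp(-2) + 3*exp(3)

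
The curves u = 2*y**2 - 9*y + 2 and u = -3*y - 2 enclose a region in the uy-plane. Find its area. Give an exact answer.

1/3

Both boundary curves give u as a function of y, so integrate with respect to y. Setting them equal: 2*y**2 - 6*y + 4 = 0, i.e. 2*(y - 2)*(y - 1) = 0, so they meet at y = 1, 2.
For y in [1, 2], u = 2*y**2 - 9*y + 2 is on the left; area = ∫[1,2] (-(2*y**2 - 6*y + 4)) dy = 1/3.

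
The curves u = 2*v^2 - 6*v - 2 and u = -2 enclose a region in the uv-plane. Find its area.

9

Both boundary curves give u as a function of v, so integrate with respect to v. Setting them equal: 2*v^2 - 6*v = 0, i.e. 2*v*(v - 3) = 0, so they meet at v = 0, 3.
For v in [0, 3], u = 2*v^2 - 6*v - 2 is on the left; area = ∫[0,3] (-(2*v^2 - 6*v)) dv = 9.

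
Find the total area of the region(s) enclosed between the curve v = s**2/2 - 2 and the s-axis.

The curve meets the s-axis where s**2/2 - 2 = 0, i.e. (s - 2)*(s + 2)/2 = 0, at s = -2, 2.
On [-2, 2] the curve lies below the axis; ∫[-2,2] (s**2/2 - 2) ds = -16/3, giving area 16/3.

16/3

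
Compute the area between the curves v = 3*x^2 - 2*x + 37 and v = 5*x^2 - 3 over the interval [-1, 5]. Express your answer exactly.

The difference (3*x^2 - 2*x + 37) - (5*x^2 - 3) = -2*x^2 - 2*x + 40 changes sign at x = 4 inside [-1, 5], so split the integral there.
∫[-1,4] (-2*x^2 - 2*x + 40) dx = 425/3.
∫[4,5] (-2*x^2 - 2*x + 40) dx = -29/3; the area of that piece is 29/3.
Total area = 425/3 + 29/3 = 454/3.

454/3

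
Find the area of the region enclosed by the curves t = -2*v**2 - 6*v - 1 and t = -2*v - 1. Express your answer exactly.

Both boundary curves give t as a function of v, so integrate with respect to v. Setting them equal: -2*v**2 - 4*v = 0, i.e. -2*v*(v + 2) = 0, so they meet at v = -2, 0.
For v in [-2, 0], t = -2*v**2 - 6*v - 1 is on the right; area = ∫[-2,0] (-2*v**2 - 4*v) dv = 8/3.

8/3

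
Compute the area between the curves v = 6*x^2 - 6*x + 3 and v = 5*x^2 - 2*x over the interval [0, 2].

2

The difference (6*x^2 - 6*x + 3) - (5*x^2 - 2*x) = x^2 - 4*x + 3 changes sign at x = 1 inside [0, 2], so split the integral there.
∫[0,1] (x^2 - 4*x + 3) dx = 4/3.
∫[1,2] (x^2 - 4*x + 3) dx = -2/3; the area of that piece is 2/3.
Total area = 4/3 + 2/3 = 2.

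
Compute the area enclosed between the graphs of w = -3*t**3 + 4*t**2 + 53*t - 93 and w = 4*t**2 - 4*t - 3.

1551/2

Set the curves equal: -3*t**3 + 4*t**2 + 53*t - 93 = 4*t**2 - 4*t - 3, so -3*t**3 + 57*t - 90 = 0, which factors as -3*(t - 3)*(t - 2)*(t + 5) = 0. The curves meet at t = -5, 2, 3.
On [-5, 2], w = 4*t**2 - 4*t - 3 is on top; that piece has area ∫[-5,2] (-(-3*t**3 + 57*t - 90)) dt = 3087/4.
On [2, 3], w = -3*t**3 + 4*t**2 + 53*t - 93 is on top; that piece has area ∫[2,3] (-3*t**3 + 57*t - 90) dt = 15/4.
Total enclosed area = 3087/4 + 15/4 = 1551/2.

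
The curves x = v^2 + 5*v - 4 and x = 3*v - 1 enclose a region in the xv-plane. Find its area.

Both boundary curves give x as a function of v, so integrate with respect to v. Setting them equal: v^2 + 2*v - 3 = 0, i.e. (v - 1)*(v + 3) = 0, so they meet at v = -3, 1.
For v in [-3, 1], x = v^2 + 5*v - 4 is on the left; area = ∫[-3,1] (-(v^2 + 2*v - 3)) dv = 32/3.

32/3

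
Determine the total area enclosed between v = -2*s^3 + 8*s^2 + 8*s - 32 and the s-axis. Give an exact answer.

The curve meets the s-axis where -2*s^3 + 8*s^2 + 8*s - 32 = 0, i.e. -2*(s - 4)*(s - 2)*(s + 2) = 0, at s = -2, 2, 4.
On [-2, 2] the curve lies below the axis; ∫[-2,2] (-2*s^3 + 8*s^2 + 8*s - 32) ds = -256/3, giving area 256/3.
On [2, 4] the curve lies above the axis; ∫[2,4] (-2*s^3 + 8*s^2 + 8*s - 32) ds = 40/3, giving area 40/3.
Total area = 256/3 + 40/3 = 296/3.

296/3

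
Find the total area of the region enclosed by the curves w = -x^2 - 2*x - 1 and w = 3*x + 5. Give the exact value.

Set the curves equal: -x^2 - 2*x - 1 = 3*x + 5, so -x^2 - 5*x - 6 = 0, which factors as -(x + 2)*(x + 3) = 0. The curves meet at x = -3, -2.
On [-3, -2], w = -x^2 - 2*x - 1 is on top; that piece has area ∫[-3,-2] (-x^2 - 5*x - 6) dx = 1/6.

1/6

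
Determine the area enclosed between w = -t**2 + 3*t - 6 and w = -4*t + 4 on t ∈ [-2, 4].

The difference (-t**2 + 3*t - 6) - (-4*t + 4) = -t**2 + 7*t - 10 changes sign at t = 2 inside [-2, 4], so split the integral there.
∫[-2,2] (-t**2 + 7*t - 10) dt = -136/3; the area of that piece is 136/3.
∫[2,4] (-t**2 + 7*t - 10) dt = 10/3.
Total area = 136/3 + 10/3 = 146/3.

146/3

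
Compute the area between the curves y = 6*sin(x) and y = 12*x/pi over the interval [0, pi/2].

6 - 3*pi/2

On [0, pi/2], (6*sin(x)) - (12*x/pi) = -12*x/pi + 6*sin(x) is ≥ 0 throughout, so the area is a single integral of |-12*x/pi + 6*sin(x)|.
∫[0,pi/2] (-12*x/pi + 6*sin(x)) dx = 6 - 3*pi/2.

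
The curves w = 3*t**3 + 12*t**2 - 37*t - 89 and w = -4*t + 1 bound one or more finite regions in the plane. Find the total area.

Set the curves equal: 3*t**3 + 12*t**2 - 37*t - 89 = -4*t + 1, so 3*t**3 + 12*t**2 - 33*t - 90 = 0, which factors as 3*(t - 3)*(t + 2)*(t + 5) = 0. The curves meet at t = -5, -2, 3.
On [-5, -2], w = 3*t**3 + 12*t**2 - 37*t - 89 is on top; that piece has area ∫[-5,-2] (3*t**3 + 12*t**2 - 33*t - 90) dt = 351/4.
On [-2, 3], w = -4*t + 1 is on top; that piece has area ∫[-2,3] (-(3*t**3 + 12*t**2 - 33*t - 90)) dt = 1375/4.
Total enclosed area = 351/4 + 1375/4 = 863/2.

863/2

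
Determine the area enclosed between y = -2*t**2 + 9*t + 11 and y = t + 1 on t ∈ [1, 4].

48

On [1, 4], (-2*t**2 + 9*t + 11) - (t + 1) = -2*t**2 + 8*t + 10 is ≥ 0 throughout, so the area is a single integral of |-2*t**2 + 8*t + 10|.
∫[1,4] (-2*t**2 + 8*t + 10) dt = 48.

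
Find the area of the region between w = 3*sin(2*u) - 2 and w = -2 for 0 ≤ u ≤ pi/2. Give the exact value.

3

On [0, pi/2], (3*sin(2*u) - 2) - (-2) = 3*sin(2*u) is ≥ 0 throughout, so the area is a single integral of |3*sin(2*u)|.
∫[0,pi/2] (3*sin(2*u)) du = 3.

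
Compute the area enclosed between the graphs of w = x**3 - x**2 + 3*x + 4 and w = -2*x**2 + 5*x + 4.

Set the curves equal: x**3 - x**2 + 3*x + 4 = -2*x**2 + 5*x + 4, so x**3 + x**2 - 2*x = 0, which factors as x*(x - 1)*(x + 2) = 0. The curves meet at x = -2, 0, 1.
On [-2, 0], w = x**3 - x**2 + 3*x + 4 is on top; that piece has area ∫[-2,0] (x**3 + x**2 - 2*x) dx = 8/3.
On [0, 1], w = -2*x**2 + 5*x + 4 is on top; that piece has area ∫[0,1] (-(x**3 + x**2 - 2*x)) dx = 5/12.
Total enclosed area = 8/3 + 5/12 = 37/12.

37/12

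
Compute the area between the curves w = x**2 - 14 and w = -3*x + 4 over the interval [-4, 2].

On [-4, 2], (x**2 - 14) - (-3*x + 4) = x**2 + 3*x - 18 is ≤ 0 throughout, so the area is a single integral of |x**2 + 3*x - 18|.
∫[-4,2] (x**2 + 3*x - 18) dx = -102; the area of that piece is 102.

102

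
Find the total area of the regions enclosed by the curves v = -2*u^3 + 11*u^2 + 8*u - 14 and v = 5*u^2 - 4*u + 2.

Set the curves equal: -2*u^3 + 11*u^2 + 8*u - 14 = 5*u^2 - 4*u + 2, so -2*u^3 + 6*u^2 + 12*u - 16 = 0, which factors as -2*(u - 4)*(u - 1)*(u + 2) = 0. The curves meet at u = -2, 1, 4.
On [-2, 1], v = 5*u^2 - 4*u + 2 is on top; that piece has area ∫[-2,1] (-(-2*u^3 + 6*u^2 + 12*u - 16)) du = 81/2.
On [1, 4], v = -2*u^3 + 11*u^2 + 8*u - 14 is on top; that piece has area ∫[1,4] (-2*u^3 + 6*u^2 + 12*u - 16) du = 81/2.
Total enclosed area = 81/2 + 81/2 = 81.

81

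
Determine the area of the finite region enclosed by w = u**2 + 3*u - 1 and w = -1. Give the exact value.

Set the curves equal: u**2 + 3*u - 1 = -1, so u**2 + 3*u = 0, which factors as u*(u + 3) = 0. The curves meet at u = -3, 0.
On [-3, 0], w = -1 is on top; that piece has area ∫[-3,0] (-(u**2 + 3*u)) du = 9/2.

9/2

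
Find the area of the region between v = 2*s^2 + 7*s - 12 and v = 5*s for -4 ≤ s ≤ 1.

The difference (2*s^2 + 7*s - 12) - (5*s) = 2*s^2 + 2*s - 12 changes sign at s = -3 inside [-4, 1], so split the integral there.
∫[-4,-3] (2*s^2 + 2*s - 12) ds = 17/3.
∫[-3,1] (2*s^2 + 2*s - 12) ds = -112/3; the area of that piece is 112/3.
Total area = 17/3 + 112/3 = 43.

43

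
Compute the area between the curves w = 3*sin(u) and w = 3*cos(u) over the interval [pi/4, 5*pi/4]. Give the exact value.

6*sqrt(2)

On [pi/4, 5*pi/4], (3*sin(u)) - (3*cos(u)) = 3*sin(u) - 3*cos(u) is ≥ 0 throughout, so the area is a single integral of |3*sin(u) - 3*cos(u)|.
∫[pi/4,5*pi/4] (3*sin(u) - 3*cos(u)) du = 6*sqrt(2).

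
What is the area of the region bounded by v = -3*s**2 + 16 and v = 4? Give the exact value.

32

Set the curves equal: -3*s**2 + 16 = 4, so -3*s**2 + 12 = 0, which factors as -3*(s - 2)*(s + 2) = 0. The curves meet at s = -2, 2.
On [-2, 2], v = -3*s**2 + 16 is on top; that piece has area ∫[-2,2] (-3*s**2 + 12) ds = 32.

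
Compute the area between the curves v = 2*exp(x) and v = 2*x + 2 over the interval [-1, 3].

On [-1, 3], (2*exp(x)) - (2*x + 2) = -2*x + 2*exp(x) - 2 is ≥ 0 throughout, so the area is a single integral of |-2*x + 2*exp(x) - 2|.
∫[-1,3] (-2*x + 2*exp(x) - 2) dx = -16 - 2*exp(-1) + 2*exp(3).

-16 - 2*exp(-1) + 2*exp(3)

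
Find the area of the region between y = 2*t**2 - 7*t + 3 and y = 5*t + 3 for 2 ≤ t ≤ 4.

104/3

On [2, 4], (2*t**2 - 7*t + 3) - (5*t + 3) = 2*t**2 - 12*t is ≤ 0 throughout, so the area is a single integral of |2*t**2 - 12*t|.
∫[2,4] (2*t**2 - 12*t) dt = -104/3; the area of that piece is 104/3.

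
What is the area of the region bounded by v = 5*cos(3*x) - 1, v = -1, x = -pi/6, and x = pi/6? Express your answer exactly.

On [-pi/6, pi/6], (5*cos(3*x) - 1) - (-1) = 5*cos(3*x) is ≥ 0 throughout, so the area is a single integral of |5*cos(3*x)|.
∫[-pi/6,pi/6] (5*cos(3*x)) dx = 10/3.

10/3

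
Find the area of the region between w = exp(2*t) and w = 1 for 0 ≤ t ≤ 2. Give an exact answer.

-5/2 + exp(4)/2

On [0, 2], (exp(2*t)) - (1) = exp(2*t) - 1 is ≥ 0 throughout, so the area is a single integral of |exp(2*t) - 1|.
∫[0,2] (exp(2*t) - 1) dt = -5/2 + exp(4)/2.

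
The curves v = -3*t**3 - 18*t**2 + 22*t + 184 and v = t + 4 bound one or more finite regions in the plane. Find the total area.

1551/2

Set the curves equal: -3*t**3 - 18*t**2 + 22*t + 184 = t + 4, so -3*t**3 - 18*t**2 + 21*t + 180 = 0, which factors as -3*(t - 3)*(t + 4)*(t + 5) = 0. The curves meet at t = -5, -4, 3.
On [-5, -4], v = t + 4 is on top; that piece has area ∫[-5,-4] (-(-3*t**3 - 18*t**2 + 21*t + 180)) dt = 15/4.
On [-4, 3], v = -3*t**3 - 18*t**2 + 22*t + 184 is on top; that piece has area ∫[-4,3] (-3*t**3 - 18*t**2 + 21*t + 180) dt = 3087/4.
Total enclosed area = 15/4 + 3087/4 = 1551/2.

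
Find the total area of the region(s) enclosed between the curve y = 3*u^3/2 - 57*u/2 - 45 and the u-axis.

1551/4

The curve meets the u-axis where 3*u^3/2 - 57*u/2 - 45 = 0, i.e. 3*(u - 5)*(u + 2)*(u + 3)/2 = 0, at u = -3, -2, 5.
On [-3, -2] the curve lies above the axis; ∫[-3,-2] (3*u^3/2 - 57*u/2 - 45) du = 15/8, giving area 15/8.
On [-2, 5] the curve lies below the axis; ∫[-2,5] (3*u^3/2 - 57*u/2 - 45) du = -3087/8, giving area 3087/8.
Total area = 15/8 + 3087/8 = 1551/4.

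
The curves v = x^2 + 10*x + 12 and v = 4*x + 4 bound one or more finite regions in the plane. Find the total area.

Set the curves equal: x^2 + 10*x + 12 = 4*x + 4, so x^2 + 6*x + 8 = 0, which factors as (x + 2)*(x + 4) = 0. The curves meet at x = -4, -2.
On [-4, -2], v = 4*x + 4 is on top; that piece has area ∫[-4,-2] (-(x^2 + 6*x + 8)) dx = 4/3.

4/3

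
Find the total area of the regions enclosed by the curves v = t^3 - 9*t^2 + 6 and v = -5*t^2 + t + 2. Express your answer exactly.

253/12

Set the curves equal: t^3 - 9*t^2 + 6 = -5*t^2 + t + 2, so t^3 - 4*t^2 - t + 4 = 0, which factors as (t - 4)*(t - 1)*(t + 1) = 0. The curves meet at t = -1, 1, 4.
On [-1, 1], v = t^3 - 9*t^2 + 6 is on top; that piece has area ∫[-1,1] (t^3 - 4*t^2 - t + 4) dt = 16/3.
On [1, 4], v = -5*t^2 + t + 2 is on top; that piece has area ∫[1,4] (-(t^3 - 4*t^2 - t + 4)) dt = 63/4.
Total enclosed area = 16/3 + 63/4 = 253/12.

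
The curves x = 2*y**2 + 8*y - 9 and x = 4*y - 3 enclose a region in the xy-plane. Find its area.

Both boundary curves give x as a function of y, so integrate with respect to y. Setting them equal: 2*y**2 + 4*y - 6 = 0, i.e. 2*(y - 1)*(y + 3) = 0, so they meet at y = -3, 1.
For y in [-3, 1], x = 2*y**2 + 8*y - 9 is on the left; area = ∫[-3,1] (-(2*y**2 + 4*y - 6)) dy = 64/3.

64/3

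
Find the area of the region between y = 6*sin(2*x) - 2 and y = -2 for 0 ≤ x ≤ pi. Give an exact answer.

12

The difference (6*sin(2*x) - 2) - (-2) = 6*sin(2*x) changes sign at x = pi/2 inside [0, pi], so split the integral there.
∫[0,pi/2] (6*sin(2*x)) dx = 6.
∫[pi/2,pi] (6*sin(2*x)) dx = -6; the area of that piece is 6.
Total area = 6 + 6 = 12.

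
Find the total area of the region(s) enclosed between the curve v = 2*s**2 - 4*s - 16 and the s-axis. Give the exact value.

72

The curve meets the s-axis where 2*s**2 - 4*s - 16 = 0, i.e. 2*(s - 4)*(s + 2) = 0, at s = -2, 4.
On [-2, 4] the curve lies below the axis; ∫[-2,4] (2*s**2 - 4*s - 16) ds = -72, giving area 72.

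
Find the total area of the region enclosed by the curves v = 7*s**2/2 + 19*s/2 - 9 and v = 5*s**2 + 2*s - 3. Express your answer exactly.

Set the curves equal: 7*s**2/2 + 19*s/2 - 9 = 5*s**2 + 2*s - 3, so -3*s**2/2 + 15*s/2 - 6 = 0, which factors as -3*(s - 4)*(s - 1)/2 = 0. The curves meet at s = 1, 4.
On [1, 4], v = 7*s**2/2 + 19*s/2 - 9 is on top; that piece has area ∫[1,4] (-3*s**2/2 + 15*s/2 - 6) ds = 27/4.

27/4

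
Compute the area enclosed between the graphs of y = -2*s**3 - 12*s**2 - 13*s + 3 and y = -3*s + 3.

Set the curves equal: -2*s**3 - 12*s**2 - 13*s + 3 = -3*s + 3, so -2*s**3 - 12*s**2 - 10*s = 0, which factors as -2*s*(s + 1)*(s + 5) = 0. The curves meet at s = -5, -1, 0.
On [-5, -1], y = -3*s + 3 is on top; that piece has area ∫[-5,-1] (-(-2*s**3 - 12*s**2 - 10*s)) ds = 64.
On [-1, 0], y = -2*s**3 - 12*s**2 - 13*s + 3 is on top; that piece has area ∫[-1,0] (-2*s**3 - 12*s**2 - 10*s) ds = 3/2.
Total enclosed area = 64 + 3/2 = 131/2.

131/2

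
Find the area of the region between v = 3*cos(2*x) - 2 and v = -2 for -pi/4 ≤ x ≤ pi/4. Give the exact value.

On [-pi/4, pi/4], (3*cos(2*x) - 2) - (-2) = 3*cos(2*x) is ≥ 0 throughout, so the area is a single integral of |3*cos(2*x)|.
∫[-pi/4,pi/4] (3*cos(2*x)) dx = 3.

3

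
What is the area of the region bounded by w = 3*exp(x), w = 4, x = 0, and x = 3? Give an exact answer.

The difference (3*exp(x)) - (4) = 3*exp(x) - 4 changes sign at x = log(4/3) inside [0, 3], so split the integral there.
∫[0,log(4/3)] (3*exp(x) - 4) dx = log(81/256) + 1; the area of that piece is -1 + log(256/81).
∫[log(4/3),3] (3*exp(x) - 4) dx = -16 - 4*log(3) + 8*log(2) + 3*exp(3).
Total area = (-1 + log(256/81)) + (-16 - 4*log(3) + 8*log(2) + 3*exp(3)) = -17 - 8*log(3) + 16*log(2) + 3*exp(3).

-17 - 8*log(3) + 16*log(2) + 3*exp(3)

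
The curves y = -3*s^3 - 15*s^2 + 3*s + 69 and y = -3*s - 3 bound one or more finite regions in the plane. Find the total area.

Set the curves equal: -3*s^3 - 15*s^2 + 3*s + 69 = -3*s - 3, so -3*s^3 - 15*s^2 + 6*s + 72 = 0, which factors as -3*(s - 2)*(s + 3)*(s + 4) = 0. The curves meet at s = -4, -3, 2.
On [-4, -3], y = -3*s - 3 is on top; that piece has area ∫[-4,-3] (-(-3*s^3 - 15*s^2 + 6*s + 72)) ds = 11/4.
On [-3, 2], y = -3*s^3 - 15*s^2 + 3*s + 69 is on top; that piece has area ∫[-3,2] (-3*s^3 - 15*s^2 + 6*s + 72) ds = 875/4.
Total enclosed area = 11/4 + 875/4 = 443/2.

443/2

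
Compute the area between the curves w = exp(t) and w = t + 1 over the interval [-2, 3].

On [-2, 3], (exp(t)) - (t + 1) = -t + exp(t) - 1 is ≥ 0 throughout, so the area is a single integral of |-t + exp(t) - 1|.
∫[-2,3] (-t + exp(t) - 1) dt = -15/2 - exp(-2) + exp(3).

-15/2 - exp(-2) + exp(3)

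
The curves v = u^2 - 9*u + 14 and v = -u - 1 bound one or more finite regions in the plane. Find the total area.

Set the curves equal: u^2 - 9*u + 14 = -u - 1, so u^2 - 8*u + 15 = 0, which factors as (u - 5)*(u - 3) = 0. The curves meet at u = 3, 5.
On [3, 5], v = -u - 1 is on top; that piece has area ∫[3,5] (-(u^2 - 8*u + 15)) du = 4/3.

4/3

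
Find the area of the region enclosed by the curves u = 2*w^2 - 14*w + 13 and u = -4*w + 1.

Both boundary curves give u as a function of w, so integrate with respect to w. Setting them equal: 2*w^2 - 10*w + 12 = 0, i.e. 2*(w - 3)*(w - 2) = 0, so they meet at w = 2, 3.
For w in [2, 3], u = 2*w^2 - 14*w + 13 is on the left; area = ∫[2,3] (-(2*w^2 - 10*w + 12)) dw = 1/3.

1/3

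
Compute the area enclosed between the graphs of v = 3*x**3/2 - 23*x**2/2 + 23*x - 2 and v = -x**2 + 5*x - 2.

Set the curves equal: 3*x**3/2 - 23*x**2/2 + 23*x - 2 = -x**2 + 5*x - 2, so 3*x**3/2 - 21*x**2/2 + 18*x = 0, which factors as 3*x*(x - 4)*(x - 3)/2 = 0. The curves meet at x = 0, 3, 4.
On [0, 3], v = 3*x**3/2 - 23*x**2/2 + 23*x - 2 is on top; that piece has area ∫[0,3] (3*x**3/2 - 21*x**2/2 + 18*x) dx = 135/8.
On [3, 4], v = -x**2 + 5*x - 2 is on top; that piece has area ∫[3,4] (-(3*x**3/2 - 21*x**2/2 + 18*x)) dx = 7/8.
Total enclosed area = 135/8 + 7/8 = 71/4.

71/4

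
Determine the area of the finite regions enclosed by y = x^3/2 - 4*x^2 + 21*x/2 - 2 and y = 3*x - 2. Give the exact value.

253/24

Set the curves equal: x^3/2 - 4*x^2 + 21*x/2 - 2 = 3*x - 2, so x^3/2 - 4*x^2 + 15*x/2 = 0, which factors as x*(x - 5)*(x - 3)/2 = 0. The curves meet at x = 0, 3, 5.
On [0, 3], y = x^3/2 - 4*x^2 + 21*x/2 - 2 is on top; that piece has area ∫[0,3] (x^3/2 - 4*x^2 + 15*x/2) dx = 63/8.
On [3, 5], y = 3*x - 2 is on top; that piece has area ∫[3,5] (-(x^3/2 - 4*x^2 + 15*x/2)) dx = 8/3.
Total enclosed area = 63/8 + 8/3 = 253/24.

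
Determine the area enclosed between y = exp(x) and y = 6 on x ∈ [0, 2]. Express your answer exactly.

The difference (exp(x)) - (6) = exp(x) - 6 changes sign at x = log(6) inside [0, 2], so split the integral there.
∫[0,log(6)] (exp(x) - 6) dx = 5 - log(46656); the area of that piece is -5 + log(46656).
∫[log(6),2] (exp(x) - 6) dx = -18 + exp(2) + 6*log(6).
Total area = (-5 + log(46656)) + (-18 + exp(2) + 6*log(6)) = -23 + exp(2) + 12*log(6).

-23 + exp(2) + 12*log(6)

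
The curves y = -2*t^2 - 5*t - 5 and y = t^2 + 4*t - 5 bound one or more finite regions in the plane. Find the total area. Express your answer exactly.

27/2

Set the curves equal: -2*t^2 - 5*t - 5 = t^2 + 4*t - 5, so -3*t^2 - 9*t = 0, which factors as -3*t*(t + 3) = 0. The curves meet at t = -3, 0.
On [-3, 0], y = -2*t^2 - 5*t - 5 is on top; that piece has area ∫[-3,0] (-3*t^2 - 9*t) dt = 27/2.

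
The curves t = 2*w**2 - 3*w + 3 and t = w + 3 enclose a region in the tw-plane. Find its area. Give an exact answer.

Both boundary curves give t as a function of w, so integrate with respect to w. Setting them equal: 2*w**2 - 4*w = 0, i.e. 2*w*(w - 2) = 0, so they meet at w = 0, 2.
For w in [0, 2], t = 2*w**2 - 3*w + 3 is on the left; area = ∫[0,2] (-(2*w**2 - 4*w)) dw = 8/3.

8/3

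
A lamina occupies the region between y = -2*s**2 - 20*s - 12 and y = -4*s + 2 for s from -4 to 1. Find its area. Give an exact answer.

196/3

The difference (-2*s**2 - 20*s - 12) - (-4*s + 2) = -2*s**2 - 16*s - 14 changes sign at s = -1 inside [-4, 1], so split the integral there.
∫[-4,-1] (-2*s**2 - 16*s - 14) ds = 36.
∫[-1,1] (-2*s**2 - 16*s - 14) ds = -88/3; the area of that piece is 88/3.
Total area = 36 + 88/3 = 196/3.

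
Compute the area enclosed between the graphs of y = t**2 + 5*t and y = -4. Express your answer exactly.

9/2

Set the curves equal: t**2 + 5*t = -4, so t**2 + 5*t + 4 = 0, which factors as (t + 1)*(t + 4) = 0. The curves meet at t = -4, -1.
On [-4, -1], y = -4 is on top; that piece has area ∫[-4,-1] (-(t**2 + 5*t + 4)) dt = 9/2.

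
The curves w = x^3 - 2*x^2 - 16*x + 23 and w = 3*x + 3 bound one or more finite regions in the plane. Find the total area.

2521/12

Set the curves equal: x^3 - 2*x^2 - 16*x + 23 = 3*x + 3, so x^3 - 2*x^2 - 19*x + 20 = 0, which factors as (x - 5)*(x - 1)*(x + 4) = 0. The curves meet at x = -4, 1, 5.
On [-4, 1], w = x^3 - 2*x^2 - 16*x + 23 is on top; that piece has area ∫[-4,1] (x^3 - 2*x^2 - 19*x + 20) dx = 1625/12.
On [1, 5], w = 3*x + 3 is on top; that piece has area ∫[1,5] (-(x^3 - 2*x^2 - 19*x + 20)) dx = 224/3.
Total enclosed area = 1625/12 + 224/3 = 2521/12.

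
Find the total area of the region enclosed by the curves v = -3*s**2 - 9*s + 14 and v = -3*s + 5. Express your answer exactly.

Set the curves equal: -3*s**2 - 9*s + 14 = -3*s + 5, so -3*s**2 - 6*s + 9 = 0, which factors as -3*(s - 1)*(s + 3) = 0. The curves meet at s = -3, 1.
On [-3, 1], v = -3*s**2 - 9*s + 14 is on top; that piece has area ∫[-3,1] (-3*s**2 - 6*s + 9) ds = 32.

32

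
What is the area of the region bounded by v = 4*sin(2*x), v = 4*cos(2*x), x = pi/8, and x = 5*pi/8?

4*sqrt(2)

On [pi/8, 5*pi/8], (4*sin(2*x)) - (4*cos(2*x)) = 4*sin(2*x) - 4*cos(2*x) is ≥ 0 throughout, so the area is a single integral of |4*sin(2*x) - 4*cos(2*x)|.
∫[pi/8,5*pi/8] (4*sin(2*x) - 4*cos(2*x)) dx = 4*sqrt(2).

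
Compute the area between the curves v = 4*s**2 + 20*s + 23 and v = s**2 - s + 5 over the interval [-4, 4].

The difference (4*s**2 + 20*s + 23) - (s**2 - s + 5) = 3*s**2 + 21*s + 18 changes sign at s = -1 inside [-4, 4], so split the integral there.
∫[-4,-1] (3*s**2 + 21*s + 18) ds = -81/2; the area of that piece is 81/2.
∫[-1,4] (3*s**2 + 21*s + 18) ds = 625/2.
Total area = 81/2 + 625/2 = 353.

353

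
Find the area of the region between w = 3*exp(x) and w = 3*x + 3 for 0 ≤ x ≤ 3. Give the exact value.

On [0, 3], (3*exp(x)) - (3*x + 3) = -3*x + 3*exp(x) - 3 is ≥ 0 throughout, so the area is a single integral of |-3*x + 3*exp(x) - 3|.
∫[0,3] (-3*x + 3*exp(x) - 3) dx = -51/2 + 3*exp(3).

-51/2 + 3*exp(3)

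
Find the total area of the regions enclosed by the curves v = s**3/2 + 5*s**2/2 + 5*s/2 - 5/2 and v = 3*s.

Set the curves equal: s**3/2 + 5*s**2/2 + 5*s/2 - 5/2 = 3*s, so s**3/2 + 5*s**2/2 - s/2 - 5/2 = 0, which factors as (s - 1)*(s + 1)*(s + 5)/2 = 0. The curves meet at s = -5, -1, 1.
On [-5, -1], v = s**3/2 + 5*s**2/2 + 5*s/2 - 5/2 is on top; that piece has area ∫[-5,-1] (s**3/2 + 5*s**2/2 - s/2 - 5/2) ds = 64/3.
On [-1, 1], v = 3*s is on top; that piece has area ∫[-1,1] (-(s**3/2 + 5*s**2/2 - s/2 - 5/2)) ds = 10/3.
Total enclosed area = 64/3 + 10/3 = 74/3.

74/3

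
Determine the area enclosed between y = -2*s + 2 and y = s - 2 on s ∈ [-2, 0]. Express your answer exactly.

14

On [-2, 0], (-2*s + 2) - (s - 2) = -3*s + 4 is ≥ 0 throughout, so the area is a single integral of |-3*s + 4|.
∫[-2,0] (-3*s + 4) ds = 14.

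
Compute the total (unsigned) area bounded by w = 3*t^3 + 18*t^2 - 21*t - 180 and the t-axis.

1551/2

The curve meets the t-axis where 3*t^3 + 18*t^2 - 21*t - 180 = 0, i.e. 3*(t - 3)*(t + 4)*(t + 5) = 0, at t = -5, -4, 3.
On [-5, -4] the curve lies above the axis; ∫[-5,-4] (3*t^3 + 18*t^2 - 21*t - 180) dt = 15/4, giving area 15/4.
On [-4, 3] the curve lies below the axis; ∫[-4,3] (3*t^3 + 18*t^2 - 21*t - 180) dt = -3087/4, giving area 3087/4.
Total area = 15/4 + 3087/4 = 1551/2.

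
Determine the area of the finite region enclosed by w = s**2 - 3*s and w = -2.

Set the curves equal: s**2 - 3*s = -2, so s**2 - 3*s + 2 = 0, which factors as (s - 2)*(s - 1) = 0. The curves meet at s = 1, 2.
On [1, 2], w = -2 is on top; that piece has area ∫[1,2] (-(s**2 - 3*s + 2)) ds = 1/6.

1/6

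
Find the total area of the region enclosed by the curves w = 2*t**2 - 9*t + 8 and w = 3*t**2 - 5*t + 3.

Set the curves equal: 2*t**2 - 9*t + 8 = 3*t**2 - 5*t + 3, so -t**2 - 4*t + 5 = 0, which factors as -(t - 1)*(t + 5) = 0. The curves meet at t = -5, 1.
On [-5, 1], w = 2*t**2 - 9*t + 8 is on top; that piece has area ∫[-5,1] (-t**2 - 4*t + 5) dt = 36.

36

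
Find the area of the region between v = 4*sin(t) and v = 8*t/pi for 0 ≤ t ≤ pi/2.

4 - pi

On [0, pi/2], (4*sin(t)) - (8*t/pi) = -8*t/pi + 4*sin(t) is ≥ 0 throughout, so the area is a single integral of |-8*t/pi + 4*sin(t)|.
∫[0,pi/2] (-8*t/pi + 4*sin(t)) dt = 4 - pi.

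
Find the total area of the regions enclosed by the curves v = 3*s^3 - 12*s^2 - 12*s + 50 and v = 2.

148

Set the curves equal: 3*s^3 - 12*s^2 - 12*s + 50 = 2, so 3*s^3 - 12*s^2 - 12*s + 48 = 0, which factors as 3*(s - 4)*(s - 2)*(s + 2) = 0. The curves meet at s = -2, 2, 4.
On [-2, 2], v = 3*s^3 - 12*s^2 - 12*s + 50 is on top; that piece has area ∫[-2,2] (3*s^3 - 12*s^2 - 12*s + 48) ds = 128.
On [2, 4], v = 2 is on top; that piece has area ∫[2,4] (-(3*s^3 - 12*s^2 - 12*s + 48)) ds = 20.
Total enclosed area = 128 + 20 = 148.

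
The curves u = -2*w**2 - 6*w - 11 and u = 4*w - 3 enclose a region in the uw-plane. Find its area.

9

Both boundary curves give u as a function of w, so integrate with respect to w. Setting them equal: -2*w**2 - 10*w - 8 = 0, i.e. -2*(w + 1)*(w + 4) = 0, so they meet at w = -4, -1.
For w in [-4, -1], u = -2*w**2 - 6*w - 11 is on the right; area = ∫[-4,-1] (-2*w**2 - 10*w - 8) dw = 9.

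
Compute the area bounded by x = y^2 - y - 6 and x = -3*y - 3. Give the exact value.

32/3

Both boundary curves give x as a function of y, so integrate with respect to y. Setting them equal: y^2 + 2*y - 3 = 0, i.e. (y - 1)*(y + 3) = 0, so they meet at y = -3, 1.
For y in [-3, 1], x = y^2 - y - 6 is on the left; area = ∫[-3,1] (-(y^2 + 2*y - 3)) dy = 32/3.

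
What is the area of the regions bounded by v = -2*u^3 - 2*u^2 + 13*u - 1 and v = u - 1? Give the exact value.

253/6

Set the curves equal: -2*u^3 - 2*u^2 + 13*u - 1 = u - 1, so -2*u^3 - 2*u^2 + 12*u = 0, which factors as -2*u*(u - 2)*(u + 3) = 0. The curves meet at u = -3, 0, 2.
On [-3, 0], v = u - 1 is on top; that piece has area ∫[-3,0] (-(-2*u^3 - 2*u^2 + 12*u)) du = 63/2.
On [0, 2], v = -2*u^3 - 2*u^2 + 13*u - 1 is on top; that piece has area ∫[0,2] (-2*u^3 - 2*u^2 + 12*u) du = 32/3.
Total enclosed area = 63/2 + 32/3 = 253/6.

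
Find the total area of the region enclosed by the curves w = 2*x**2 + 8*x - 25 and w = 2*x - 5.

343/3

Set the curves equal: 2*x**2 + 8*x - 25 = 2*x - 5, so 2*x**2 + 6*x - 20 = 0, which factors as 2*(x - 2)*(x + 5) = 0. The curves meet at x = -5, 2.
On [-5, 2], w = 2*x - 5 is on top; that piece has area ∫[-5,2] (-(2*x**2 + 6*x - 20)) dx = 343/3.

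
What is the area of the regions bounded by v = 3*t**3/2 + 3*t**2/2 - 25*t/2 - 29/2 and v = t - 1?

74

Set the curves equal: 3*t**3/2 + 3*t**2/2 - 25*t/2 - 29/2 = t - 1, so 3*t**3/2 + 3*t**2/2 - 27*t/2 - 27/2 = 0, which factors as 3*(t - 3)*(t + 1)*(t + 3)/2 = 0. The curves meet at t = -3, -1, 3.
On [-3, -1], v = 3*t**3/2 + 3*t**2/2 - 25*t/2 - 29/2 is on top; that piece has area ∫[-3,-1] (3*t**3/2 + 3*t**2/2 - 27*t/2 - 27/2) dt = 10.
On [-1, 3], v = t - 1 is on top; that piece has area ∫[-1,3] (-(3*t**3/2 + 3*t**2/2 - 27*t/2 - 27/2)) dt = 64.
Total enclosed area = 10 + 64 = 74.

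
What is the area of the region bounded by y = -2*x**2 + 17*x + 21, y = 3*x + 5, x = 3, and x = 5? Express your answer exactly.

On [3, 5], (-2*x**2 + 17*x + 21) - (3*x + 5) = -2*x**2 + 14*x + 16 is ≥ 0 throughout, so the area is a single integral of |-2*x**2 + 14*x + 16|.
∫[3,5] (-2*x**2 + 14*x + 16) dx = 236/3.

236/3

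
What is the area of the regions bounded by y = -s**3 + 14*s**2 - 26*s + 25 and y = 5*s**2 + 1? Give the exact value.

Set the curves equal: -s**3 + 14*s**2 - 26*s + 25 = 5*s**2 + 1, so -s**3 + 9*s**2 - 26*s + 24 = 0, which factors as -(s - 4)*(s - 3)*(s - 2) = 0. The curves meet at s = 2, 3, 4.
On [2, 3], y = 5*s**2 + 1 is on top; that piece has area ∫[2,3] (-(-s**3 + 9*s**2 - 26*s + 24)) ds = 1/4.
On [3, 4], y = -s**3 + 14*s**2 - 26*s + 25 is on top; that piece has area ∫[3,4] (-s**3 + 9*s**2 - 26*s + 24) ds = 1/4.
Total enclosed area = 1/4 + 1/4 = 1/2.

1/2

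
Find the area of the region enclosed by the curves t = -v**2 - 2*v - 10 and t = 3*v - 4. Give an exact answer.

Both boundary curves give t as a function of v, so integrate with respect to v. Setting them equal: -v**2 - 5*v - 6 = 0, i.e. -(v + 2)*(v + 3) = 0, so they meet at v = -3, -2.
For v in [-3, -2], t = -v**2 - 2*v - 10 is on the right; area = ∫[-3,-2] (-v**2 - 5*v - 6) dv = 1/6.

1/6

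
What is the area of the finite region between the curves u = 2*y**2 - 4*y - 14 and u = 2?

72

Both boundary curves give u as a function of y, so integrate with respect to y. Setting them equal: 2*y**2 - 4*y - 16 = 0, i.e. 2*(y - 4)*(y + 2) = 0, so they meet at y = -2, 4.
For y in [-2, 4], u = 2*y**2 - 4*y - 14 is on the left; area = ∫[-2,4] (-(2*y**2 - 4*y - 16)) dy = 72.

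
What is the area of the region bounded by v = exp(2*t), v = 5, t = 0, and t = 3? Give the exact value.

-39/2 + 5*log(5) + exp(6)/2

The difference (exp(2*t)) - (5) = exp(2*t) - 5 changes sign at t = log(5)/2 inside [0, 3], so split the integral there.
∫[0,log(5)/2] (exp(2*t) - 5) dt = 2 - 5*log(5)/2; the area of that piece is -2 + 5*log(5)/2.
∫[log(5)/2,3] (exp(2*t) - 5) dt = -35/2 + 5*log(5)/2 + exp(6)/2.
Total area = (-2 + 5*log(5)/2) + (-35/2 + 5*log(5)/2 + exp(6)/2) = -39/2 + 5*log(5) + exp(6)/2.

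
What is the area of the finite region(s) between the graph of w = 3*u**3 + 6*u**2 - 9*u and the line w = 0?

71/2

The curve meets the u-axis where 3*u**3 + 6*u**2 - 9*u = 0, i.e. 3*u*(u - 1)*(u + 3) = 0, at u = -3, 0, 1.
On [-3, 0] the curve lies above the axis; ∫[-3,0] (3*u**3 + 6*u**2 - 9*u) du = 135/4, giving area 135/4.
On [0, 1] the curve lies below the axis; ∫[0,1] (3*u**3 + 6*u**2 - 9*u) du = -7/4, giving area 7/4.
Total area = 135/4 + 7/4 = 71/2.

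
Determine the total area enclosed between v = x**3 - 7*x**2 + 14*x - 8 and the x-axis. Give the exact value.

The curve meets the x-axis where x**3 - 7*x**2 + 14*x - 8 = 0, i.e. (x - 4)*(x - 2)*(x - 1) = 0, at x = 1, 2, 4.
On [1, 2] the curve lies above the axis; ∫[1,2] (x**3 - 7*x**2 + 14*x - 8) dx = 5/12, giving area 5/12.
On [2, 4] the curve lies below the axis; ∫[2,4] (x**3 - 7*x**2 + 14*x - 8) dx = -8/3, giving area 8/3.
Total area = 5/12 + 8/3 = 37/12.

37/12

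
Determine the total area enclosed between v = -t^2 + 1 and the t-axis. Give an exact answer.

4/3

The curve meets the t-axis where -t^2 + 1 = 0, i.e. -(t - 1)*(t + 1) = 0, at t = -1, 1.
On [-1, 1] the curve lies above the axis; ∫[-1,1] (-t^2 + 1) dt = 4/3, giving area 4/3.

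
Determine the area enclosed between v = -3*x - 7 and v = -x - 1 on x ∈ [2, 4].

24

On [2, 4], (-3*x - 7) - (-x - 1) = -2*x - 6 is ≤ 0 throughout, so the area is a single integral of |-2*x - 6|.
∫[2,4] (-2*x - 6) dx = -24; the area of that piece is 24.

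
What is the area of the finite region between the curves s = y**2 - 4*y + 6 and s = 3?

4/3

Both boundary curves give s as a function of y, so integrate with respect to y. Setting them equal: y**2 - 4*y + 3 = 0, i.e. (y - 3)*(y - 1) = 0, so they meet at y = 1, 3.
For y in [1, 3], s = y**2 - 4*y + 6 is on the left; area = ∫[1,3] (-(y**2 - 4*y + 3)) dy = 4/3.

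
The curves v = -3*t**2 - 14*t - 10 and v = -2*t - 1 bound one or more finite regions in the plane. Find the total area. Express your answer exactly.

4

Set the curves equal: -3*t**2 - 14*t - 10 = -2*t - 1, so -3*t**2 - 12*t - 9 = 0, which factors as -3*(t + 1)*(t + 3) = 0. The curves meet at t = -3, -1.
On [-3, -1], v = -3*t**2 - 14*t - 10 is on top; that piece has area ∫[-3,-1] (-3*t**2 - 12*t - 9) dt = 4.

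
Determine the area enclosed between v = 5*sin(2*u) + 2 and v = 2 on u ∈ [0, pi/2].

5

On [0, pi/2], (5*sin(2*u) + 2) - (2) = 5*sin(2*u) is ≥ 0 throughout, so the area is a single integral of |5*sin(2*u)|.
∫[0,pi/2] (5*sin(2*u)) du = 5.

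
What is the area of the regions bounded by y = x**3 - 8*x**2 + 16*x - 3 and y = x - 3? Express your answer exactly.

Set the curves equal: x**3 - 8*x**2 + 16*x - 3 = x - 3, so x**3 - 8*x**2 + 15*x = 0, which factors as x*(x - 5)*(x - 3) = 0. The curves meet at x = 0, 3, 5.
On [0, 3], y = x**3 - 8*x**2 + 16*x - 3 is on top; that piece has area ∫[0,3] (x**3 - 8*x**2 + 15*x) dx = 63/4.
On [3, 5], y = x - 3 is on top; that piece has area ∫[3,5] (-(x**3 - 8*x**2 + 15*x)) dx = 16/3.
Total enclosed area = 63/4 + 16/3 = 253/12.

253/12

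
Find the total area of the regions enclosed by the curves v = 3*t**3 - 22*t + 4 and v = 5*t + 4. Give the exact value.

243/2

Set the curves equal: 3*t**3 - 22*t + 4 = 5*t + 4, so 3*t**3 - 27*t = 0, which factors as 3*t*(t - 3)*(t + 3) = 0. The curves meet at t = -3, 0, 3.
On [-3, 0], v = 3*t**3 - 22*t + 4 is on top; that piece has area ∫[-3,0] (3*t**3 - 27*t) dt = 243/4.
On [0, 3], v = 5*t + 4 is on top; that piece has area ∫[0,3] (-(3*t**3 - 27*t)) dt = 243/4.
Total enclosed area = 243/4 + 243/4 = 243/2.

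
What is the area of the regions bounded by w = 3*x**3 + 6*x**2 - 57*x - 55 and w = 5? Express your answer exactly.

2521/4

Set the curves equal: 3*x**3 + 6*x**2 - 57*x - 55 = 5, so 3*x**3 + 6*x**2 - 57*x - 60 = 0, which factors as 3*(x - 4)*(x + 1)*(x + 5) = 0. The curves meet at x = -5, -1, 4.
On [-5, -1], w = 3*x**3 + 6*x**2 - 57*x - 55 is on top; that piece has area ∫[-5,-1] (3*x**3 + 6*x**2 - 57*x - 60) dx = 224.
On [-1, 4], w = 5 is on top; that piece has area ∫[-1,4] (-(3*x**3 + 6*x**2 - 57*x - 60)) dx = 1625/4.
Total enclosed area = 224 + 1625/4 = 2521/4.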